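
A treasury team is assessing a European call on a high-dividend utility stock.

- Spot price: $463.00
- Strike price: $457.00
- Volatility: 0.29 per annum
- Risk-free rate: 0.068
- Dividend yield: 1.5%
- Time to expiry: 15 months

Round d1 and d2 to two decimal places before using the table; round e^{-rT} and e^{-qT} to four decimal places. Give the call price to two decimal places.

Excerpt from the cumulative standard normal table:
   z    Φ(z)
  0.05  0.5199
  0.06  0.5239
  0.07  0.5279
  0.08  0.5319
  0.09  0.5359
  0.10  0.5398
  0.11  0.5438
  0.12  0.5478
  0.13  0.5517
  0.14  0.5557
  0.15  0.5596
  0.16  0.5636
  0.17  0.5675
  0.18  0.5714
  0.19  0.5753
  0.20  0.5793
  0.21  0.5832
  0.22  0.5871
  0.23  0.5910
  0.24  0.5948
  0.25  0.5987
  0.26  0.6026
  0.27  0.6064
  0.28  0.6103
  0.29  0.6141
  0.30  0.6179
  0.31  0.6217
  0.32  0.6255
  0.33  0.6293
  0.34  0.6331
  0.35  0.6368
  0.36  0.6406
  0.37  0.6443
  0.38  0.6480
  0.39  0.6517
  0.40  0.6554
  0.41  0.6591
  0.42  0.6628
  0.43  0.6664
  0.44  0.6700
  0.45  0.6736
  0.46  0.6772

σ√T = 0.29·√1.25 = 0.3242
d₁ = [ln(463/457) + (0.068 − 0.015 + 0.29²/2)·1.25] / 0.3242 = [0.0130 + 0.1188] / 0.3242 = 0.4067 → 0.41
d₂ = d₁ − σ√T = 0.4067 − 0.3242 = 0.0824 → 0.08
exp(−qT) = exp(−0.015·1.25) = 0.9814;  exp(−rT) = exp(−0.068·1.25) = 0.9185
C = 463·0.9814·N(0.41) − 457·0.9185·N(0.08) = 463·0.9814·0.6591 − 457·0.9185·0.5319 = 299.4873 − 223.2674 = 76.2198

$76.22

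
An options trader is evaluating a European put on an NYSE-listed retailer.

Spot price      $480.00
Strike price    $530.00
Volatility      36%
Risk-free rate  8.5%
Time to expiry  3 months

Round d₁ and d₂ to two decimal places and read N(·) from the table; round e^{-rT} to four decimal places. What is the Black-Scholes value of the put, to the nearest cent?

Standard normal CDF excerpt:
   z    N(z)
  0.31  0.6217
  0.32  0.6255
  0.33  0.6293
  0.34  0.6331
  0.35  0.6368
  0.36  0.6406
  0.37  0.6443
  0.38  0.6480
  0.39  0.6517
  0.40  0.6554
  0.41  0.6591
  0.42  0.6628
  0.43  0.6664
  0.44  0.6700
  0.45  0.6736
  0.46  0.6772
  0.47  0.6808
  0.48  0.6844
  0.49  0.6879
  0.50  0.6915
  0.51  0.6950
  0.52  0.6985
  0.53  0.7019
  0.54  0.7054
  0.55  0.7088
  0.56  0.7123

$58.54

T = 0.25;  σ√T = 0.1800
d₁ = [ln(480/530) + (0.085 + 0.36²/2)·0.25] / 0.1800 = [-0.0991 + 0.0374] / 0.1800 = -0.3424 ⇒ -0.34
d₂ = d₁ − σ√T = -0.3424 − 0.1800 = -0.5224 ⇒ -0.52
e^(−rT) = e^(−0.085·0.25) = 0.9790
P = 530·0.9790·N(0.52) − 480·N(0.34) = 530·0.9790·0.6985 − 480·0.6331 = 362.4307 − 303.8880 = 58.5427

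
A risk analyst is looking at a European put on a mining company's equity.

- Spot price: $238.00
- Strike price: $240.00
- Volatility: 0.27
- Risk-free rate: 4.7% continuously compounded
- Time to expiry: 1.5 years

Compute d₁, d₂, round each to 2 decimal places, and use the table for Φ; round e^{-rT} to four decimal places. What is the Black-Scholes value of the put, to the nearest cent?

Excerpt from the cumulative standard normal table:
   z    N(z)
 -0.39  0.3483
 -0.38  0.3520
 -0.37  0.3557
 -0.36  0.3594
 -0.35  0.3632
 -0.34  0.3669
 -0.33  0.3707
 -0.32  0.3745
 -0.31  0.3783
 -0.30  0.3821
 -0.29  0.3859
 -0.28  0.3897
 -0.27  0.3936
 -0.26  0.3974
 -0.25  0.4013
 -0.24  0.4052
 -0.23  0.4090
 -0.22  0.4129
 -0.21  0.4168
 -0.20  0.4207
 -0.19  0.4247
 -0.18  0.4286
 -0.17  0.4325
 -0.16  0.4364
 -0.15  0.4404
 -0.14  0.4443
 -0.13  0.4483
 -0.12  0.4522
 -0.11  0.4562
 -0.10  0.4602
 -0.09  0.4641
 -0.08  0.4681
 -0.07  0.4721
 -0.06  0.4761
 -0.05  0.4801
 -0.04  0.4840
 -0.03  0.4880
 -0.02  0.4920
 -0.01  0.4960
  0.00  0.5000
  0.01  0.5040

σ√T = 0.27 × 1.2247 = 0.3307
d₁ = [ln(238/240) + (0.047 + 0.27²/2)·1.5] / 0.3307 = [-0.0084 + 0.1252] / 0.3307 = 0.3532 ⇒ 0.35
d₂ = d₁ − σ√T = 0.3532 − 0.3307 = 0.0225 ⇒ 0.02
exp(−rT) = exp(−0.047·1.5) = 0.9319
N(−d₂) = N(-0.02) = 0.4920;  N(−d₁) = N(-0.35) = 0.3632
P = 240·0.9319·0.4920 − 238·0.3632 = 110.0388 − 86.4416 = 23.5972

$23.60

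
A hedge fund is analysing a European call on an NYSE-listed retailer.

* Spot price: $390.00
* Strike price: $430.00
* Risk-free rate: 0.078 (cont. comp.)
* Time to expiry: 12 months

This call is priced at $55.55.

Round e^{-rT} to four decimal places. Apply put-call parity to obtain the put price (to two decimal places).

$63.30

e^(−rT) = e^(−0.078·1) = 0.9250
Put-call parity: C − P = S − K·e^(−rT) = 390 − 430·0.9250 = 390 − 397.7500 = -7.7500
P = C − (C − P) = 55.55 − (-7.7500) = 63.3000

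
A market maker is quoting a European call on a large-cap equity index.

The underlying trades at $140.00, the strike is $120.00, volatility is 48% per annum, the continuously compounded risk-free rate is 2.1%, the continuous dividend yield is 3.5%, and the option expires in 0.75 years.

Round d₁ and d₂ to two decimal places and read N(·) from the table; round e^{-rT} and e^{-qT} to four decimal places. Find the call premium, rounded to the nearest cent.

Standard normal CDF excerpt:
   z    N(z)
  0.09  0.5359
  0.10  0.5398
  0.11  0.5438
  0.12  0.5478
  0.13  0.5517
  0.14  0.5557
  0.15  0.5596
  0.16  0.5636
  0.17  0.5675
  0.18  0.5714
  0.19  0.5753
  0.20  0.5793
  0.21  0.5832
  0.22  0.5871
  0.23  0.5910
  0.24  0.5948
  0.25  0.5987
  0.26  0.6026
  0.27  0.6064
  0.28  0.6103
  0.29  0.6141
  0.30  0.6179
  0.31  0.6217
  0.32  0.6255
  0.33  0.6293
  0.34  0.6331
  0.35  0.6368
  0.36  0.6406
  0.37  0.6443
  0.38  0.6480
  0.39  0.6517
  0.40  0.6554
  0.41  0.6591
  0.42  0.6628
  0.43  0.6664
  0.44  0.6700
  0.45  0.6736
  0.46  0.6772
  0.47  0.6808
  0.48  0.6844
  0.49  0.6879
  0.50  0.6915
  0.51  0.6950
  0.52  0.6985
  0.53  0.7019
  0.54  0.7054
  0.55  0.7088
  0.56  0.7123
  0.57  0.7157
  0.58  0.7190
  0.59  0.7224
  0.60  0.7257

$31.02

σ√T = 0.48·√0.75 = 0.4157
d₁ = [ln(140/120) + (0.021 − 0.035 + ½·0.48²)·0.75] / (σ√T) = (0.1542 + 0.0759) / 0.4157 = 0.5534 → 0.55
d₂ = 0.5534 − 0.4157 = 0.1377 → 0.14
e^(−qT) = e^(−0.035·0.75) = 0.9741;  e^(−rT) = e^(−0.021·0.75) = 0.9844
N(d₁) = N(0.55) = 0.7088;  N(d₂) = N(0.14) = 0.5557
C = 140·0.9741·0.7088 − 120·0.9844·0.5557 = 96.6619 − 65.6437 = 31.0182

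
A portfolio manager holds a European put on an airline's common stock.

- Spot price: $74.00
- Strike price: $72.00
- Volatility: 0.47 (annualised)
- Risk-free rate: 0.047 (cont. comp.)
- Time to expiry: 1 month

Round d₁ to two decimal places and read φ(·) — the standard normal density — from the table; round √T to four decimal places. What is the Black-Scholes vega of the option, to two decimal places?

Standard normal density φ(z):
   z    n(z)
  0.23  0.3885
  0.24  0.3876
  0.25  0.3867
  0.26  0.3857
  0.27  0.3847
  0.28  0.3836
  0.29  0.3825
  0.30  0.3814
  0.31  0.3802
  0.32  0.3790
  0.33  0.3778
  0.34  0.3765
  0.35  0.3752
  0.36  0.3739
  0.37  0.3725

σ√T = 0.47·√0.08333 = 0.1357
ln(S/K) + (r + σ²/2)T = ln(74/72) + (0.047 + 0.47²/2)·0.08333 = 0.0274 + 0.0131 = 0.0405
d₁ = 0.0405 / 0.1357 = 0.2986 ⇒ 0.30
√T = √0.08333 = 0.2887
φ(d₁) = φ(0.30) = 0.3814
vega = S·φ(d₁)·√T = 74·0.3814·0.2887 = 8.1482

8.15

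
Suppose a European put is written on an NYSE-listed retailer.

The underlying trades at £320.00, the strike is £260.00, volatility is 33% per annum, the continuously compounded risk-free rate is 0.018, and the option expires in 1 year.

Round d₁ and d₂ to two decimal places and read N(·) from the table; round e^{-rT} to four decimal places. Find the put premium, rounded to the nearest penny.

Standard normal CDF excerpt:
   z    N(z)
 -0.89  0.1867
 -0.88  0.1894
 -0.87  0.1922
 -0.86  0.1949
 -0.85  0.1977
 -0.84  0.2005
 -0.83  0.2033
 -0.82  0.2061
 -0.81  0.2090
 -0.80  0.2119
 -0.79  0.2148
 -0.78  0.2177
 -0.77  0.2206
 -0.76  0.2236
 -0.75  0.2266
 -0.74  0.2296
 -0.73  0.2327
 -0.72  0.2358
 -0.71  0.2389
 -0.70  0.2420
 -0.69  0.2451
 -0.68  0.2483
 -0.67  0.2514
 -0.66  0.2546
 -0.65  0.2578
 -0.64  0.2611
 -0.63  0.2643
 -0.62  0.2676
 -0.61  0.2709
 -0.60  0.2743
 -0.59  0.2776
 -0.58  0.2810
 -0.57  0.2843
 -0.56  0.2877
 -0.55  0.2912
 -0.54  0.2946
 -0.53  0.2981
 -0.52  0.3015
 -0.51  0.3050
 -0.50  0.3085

σ√T = 0.33 × 1.0000 = 0.3300
d₁ = [ln(320/260) + (0.018 + 0.33²/2)·1] / 0.3300 = [0.2076 + 0.0725] / 0.3300 = 0.8488 which rounds to 0.85
d₂ = d₁ − σ√T = 0.8488 − 0.3300 = 0.5188 which rounds to 0.52
exp(−rT) = exp(−0.018·1) = 0.9822
P = 260·0.9822·N(-0.52) − 320·N(-0.85) = 260·0.9822·0.3015 − 320·0.1977 = 76.9947 − 63.2640 = 13.7307

£13.73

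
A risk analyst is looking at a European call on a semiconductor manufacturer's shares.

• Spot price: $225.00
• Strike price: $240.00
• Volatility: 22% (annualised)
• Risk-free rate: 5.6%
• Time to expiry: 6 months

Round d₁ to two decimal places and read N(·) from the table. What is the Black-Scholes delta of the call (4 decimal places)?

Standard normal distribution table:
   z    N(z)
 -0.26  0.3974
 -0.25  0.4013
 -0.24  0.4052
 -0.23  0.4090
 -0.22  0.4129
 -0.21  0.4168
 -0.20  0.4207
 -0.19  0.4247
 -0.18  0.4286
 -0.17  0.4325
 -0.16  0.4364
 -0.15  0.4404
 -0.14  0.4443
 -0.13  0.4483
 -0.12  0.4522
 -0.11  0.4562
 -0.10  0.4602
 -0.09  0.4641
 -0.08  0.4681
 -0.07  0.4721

0.4364

T = 0.5;  σ√T = 0.1556
d₁ = [ln(225/240) + (0.056 + ½·0.22²)·0.5] / (σ√T) = (-0.0645 + 0.0401) / 0.1556 = -0.1571 which rounds to -0.16
N(d₁) = N(-0.16) = 0.4364
Δ_call = N(d₁) = 0.4364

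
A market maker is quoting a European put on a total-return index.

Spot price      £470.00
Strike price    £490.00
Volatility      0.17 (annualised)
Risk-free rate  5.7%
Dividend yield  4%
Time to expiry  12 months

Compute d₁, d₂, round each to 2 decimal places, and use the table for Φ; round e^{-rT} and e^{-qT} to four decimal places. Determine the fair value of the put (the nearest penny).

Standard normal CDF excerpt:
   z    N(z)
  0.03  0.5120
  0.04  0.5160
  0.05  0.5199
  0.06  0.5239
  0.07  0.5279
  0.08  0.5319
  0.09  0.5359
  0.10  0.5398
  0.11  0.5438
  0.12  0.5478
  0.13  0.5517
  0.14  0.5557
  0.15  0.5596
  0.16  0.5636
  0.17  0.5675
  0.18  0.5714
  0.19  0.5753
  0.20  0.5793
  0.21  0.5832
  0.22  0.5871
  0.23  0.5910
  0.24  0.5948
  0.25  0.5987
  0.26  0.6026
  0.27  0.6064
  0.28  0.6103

σ√T = 0.17 × 1.0000 = 0.1700
d₁ = [ln(470/490) + (0.057 − 0.04 + 0.17²/2)·1] / 0.1700 = [-0.0417 + 0.0315] / 0.1700 = -0.0601 which rounds to -0.06
d₂ = d₁ − σ√T = -0.0601 − 0.1700 = -0.2301 which rounds to -0.23
e^(−qT) = e^(−0.04·1) = 0.9608;  e^(−rT) = e^(−0.057·1) = 0.9446
N(−d₂) = N(0.23) = 0.5910;  N(−d₁) = N(0.06) = 0.5239
P = 490·0.9446·0.5910 − 470·0.9608·0.5239 = 273.5467 − 236.5807 = 36.9660

£36.97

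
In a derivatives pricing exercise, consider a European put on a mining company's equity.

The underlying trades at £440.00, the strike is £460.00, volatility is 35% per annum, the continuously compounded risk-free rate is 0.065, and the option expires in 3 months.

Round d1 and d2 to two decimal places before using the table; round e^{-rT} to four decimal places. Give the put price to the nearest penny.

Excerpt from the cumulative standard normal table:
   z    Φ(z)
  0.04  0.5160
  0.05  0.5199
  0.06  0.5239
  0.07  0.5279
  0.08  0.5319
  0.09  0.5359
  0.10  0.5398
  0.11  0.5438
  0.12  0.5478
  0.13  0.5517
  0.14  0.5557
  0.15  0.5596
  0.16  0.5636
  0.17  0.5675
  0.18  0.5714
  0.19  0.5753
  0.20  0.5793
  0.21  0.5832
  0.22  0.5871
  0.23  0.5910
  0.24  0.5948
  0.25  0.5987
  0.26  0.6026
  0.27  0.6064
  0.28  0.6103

σ√T = 0.35·√0.25 = 0.1750
d₁ = [ln(440/460) + (0.065 + ½·0.35²)·0.25] / (σ√T) = (-0.0445 + 0.0316) / 0.1750 = -0.0737 → -0.07
d₂ = -0.0737 − 0.1750 = -0.2487 → -0.25
e^(−rT) = e^(−0.065·0.25) = 0.9839
P = 460·0.9839·N(0.25) − 440·N(0.07) = 460·0.9839·0.5987 − 440·0.5279 = 270.9680 − 232.2760 = 38.6920

£38.69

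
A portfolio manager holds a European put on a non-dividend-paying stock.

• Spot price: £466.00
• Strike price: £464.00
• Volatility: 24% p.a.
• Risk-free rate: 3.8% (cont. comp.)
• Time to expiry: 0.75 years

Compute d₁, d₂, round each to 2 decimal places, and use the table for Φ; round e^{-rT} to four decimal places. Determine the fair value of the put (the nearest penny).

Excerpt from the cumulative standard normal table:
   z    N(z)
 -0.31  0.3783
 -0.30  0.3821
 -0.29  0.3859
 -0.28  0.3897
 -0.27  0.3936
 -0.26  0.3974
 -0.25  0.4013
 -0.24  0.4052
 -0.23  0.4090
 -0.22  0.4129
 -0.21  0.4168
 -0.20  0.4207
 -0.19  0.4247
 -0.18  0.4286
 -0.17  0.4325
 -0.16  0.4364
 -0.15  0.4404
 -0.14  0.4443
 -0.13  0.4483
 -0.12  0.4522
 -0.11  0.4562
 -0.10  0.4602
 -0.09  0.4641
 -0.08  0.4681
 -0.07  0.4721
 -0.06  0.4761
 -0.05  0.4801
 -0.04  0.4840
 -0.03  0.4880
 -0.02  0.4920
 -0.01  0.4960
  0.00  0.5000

£31.32

σ√T = 0.24·√0.75 = 0.2078
d₁ = [ln(466/464) + (0.038 + ½·0.24²)·0.75] / (σ√T) = (0.0043 + 0.0501) / 0.2078 = 0.2617 ⇒ 0.26
d₂ = 0.2617 − 0.2078 = 0.0539 ⇒ 0.05
exp(−rT) = exp(−0.038·0.75) = 0.9719
N(−d₂) = N(-0.05) = 0.4801;  N(−d₁) = N(-0.26) = 0.3974
P = 464·0.9719·0.4801 − 466·0.3974 = 216.5067 − 185.1884 = 31.3183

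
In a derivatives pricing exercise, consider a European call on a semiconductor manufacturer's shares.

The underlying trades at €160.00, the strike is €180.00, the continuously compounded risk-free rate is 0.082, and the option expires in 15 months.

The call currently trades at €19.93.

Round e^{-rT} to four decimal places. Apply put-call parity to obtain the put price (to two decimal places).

exp(−rT) = exp(−0.082·1.25) = 0.9026
Put-call parity: C − P = S − K·e^(−rT) = 160 − 180·0.9026 = 160 − 162.4680 = -2.4680
P = C − (C − P) = 19.93 − (-2.4680) = 22.3980

€22.40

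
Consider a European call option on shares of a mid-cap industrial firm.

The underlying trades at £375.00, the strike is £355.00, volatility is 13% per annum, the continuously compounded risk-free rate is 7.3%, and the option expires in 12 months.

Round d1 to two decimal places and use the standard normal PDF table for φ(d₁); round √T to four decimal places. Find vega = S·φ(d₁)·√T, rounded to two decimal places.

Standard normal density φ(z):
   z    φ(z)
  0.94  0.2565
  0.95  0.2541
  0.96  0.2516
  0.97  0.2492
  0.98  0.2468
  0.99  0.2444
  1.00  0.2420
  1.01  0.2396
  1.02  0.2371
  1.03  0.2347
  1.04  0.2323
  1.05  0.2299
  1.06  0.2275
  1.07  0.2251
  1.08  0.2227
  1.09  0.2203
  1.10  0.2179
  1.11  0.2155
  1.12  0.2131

T = 1;  σ√T = 0.1300
ln(S/K) + (r + σ²/2)T = ln(375/355) + (0.073 + 0.13²/2)·1 = 0.0548 + 0.0814 = 0.1363
d₁ = 0.1363 / 0.1300 = 1.0481 ≈ 1.05
√T = √1 = 1.0000
φ(d₁) = φ(1.05) = 0.2299
vega = S·φ(d₁)·√T = 375·0.2299·1.0000 = 86.2125
(Vega is the same for a European call and put with the same parameters.)

86.21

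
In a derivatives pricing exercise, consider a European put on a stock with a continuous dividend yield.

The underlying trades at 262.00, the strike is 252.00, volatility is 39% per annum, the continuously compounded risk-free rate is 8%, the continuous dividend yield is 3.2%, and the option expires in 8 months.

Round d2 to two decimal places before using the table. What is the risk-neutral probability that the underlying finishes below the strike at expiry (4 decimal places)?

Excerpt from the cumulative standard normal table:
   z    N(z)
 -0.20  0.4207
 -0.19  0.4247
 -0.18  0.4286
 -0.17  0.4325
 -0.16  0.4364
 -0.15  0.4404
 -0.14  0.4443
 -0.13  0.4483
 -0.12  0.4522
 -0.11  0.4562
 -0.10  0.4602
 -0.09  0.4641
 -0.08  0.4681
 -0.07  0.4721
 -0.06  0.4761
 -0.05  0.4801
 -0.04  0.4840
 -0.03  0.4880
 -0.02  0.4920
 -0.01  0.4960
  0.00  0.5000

0.4761

σ√T = 0.39·√0.6667 = 0.3184
d₁ = [ln(262/252) + (0.08 − 0.032 + 0.39²/2)·0.6667] / 0.3184 = [0.0389 + 0.0827] / 0.3184 = 0.3819 ≈ 0.38
d₂ = d₁ − σ√T = 0.3819 − 0.3184 = 0.0635 ≈ 0.06
Risk-neutral Pr[S_T < K] = N(−d₂) = N(-0.06) = 0.4761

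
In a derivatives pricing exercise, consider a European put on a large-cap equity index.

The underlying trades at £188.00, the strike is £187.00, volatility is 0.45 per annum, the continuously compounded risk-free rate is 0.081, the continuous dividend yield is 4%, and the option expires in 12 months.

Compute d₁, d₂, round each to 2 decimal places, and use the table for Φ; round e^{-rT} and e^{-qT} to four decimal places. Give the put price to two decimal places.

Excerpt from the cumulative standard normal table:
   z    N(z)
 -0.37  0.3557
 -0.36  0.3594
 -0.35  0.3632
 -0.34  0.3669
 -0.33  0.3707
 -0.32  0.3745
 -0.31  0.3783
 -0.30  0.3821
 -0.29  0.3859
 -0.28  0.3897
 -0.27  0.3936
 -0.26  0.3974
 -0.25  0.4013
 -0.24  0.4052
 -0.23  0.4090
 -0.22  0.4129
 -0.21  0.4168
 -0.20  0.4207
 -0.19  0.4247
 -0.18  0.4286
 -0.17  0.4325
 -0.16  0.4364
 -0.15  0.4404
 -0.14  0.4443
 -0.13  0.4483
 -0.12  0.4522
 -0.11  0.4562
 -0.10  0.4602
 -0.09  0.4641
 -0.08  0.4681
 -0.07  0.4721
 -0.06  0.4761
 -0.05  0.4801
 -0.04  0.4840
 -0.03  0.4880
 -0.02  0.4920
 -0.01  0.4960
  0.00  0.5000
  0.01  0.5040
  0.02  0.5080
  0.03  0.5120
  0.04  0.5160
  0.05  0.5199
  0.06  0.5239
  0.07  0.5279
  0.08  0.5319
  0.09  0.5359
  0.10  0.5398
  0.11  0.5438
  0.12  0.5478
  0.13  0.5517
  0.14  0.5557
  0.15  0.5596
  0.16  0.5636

£27.51

σ√T = 0.45 × 1.0000 = 0.4500
ln(S/K) + (r − q + σ²/2)T = ln(188/187) + (0.081 − 0.04 + 0.45²/2)·1 = 0.0053 + 0.1423 = 0.1476
d₁ = 0.1476 / 0.4500 = 0.3280 → 0.33
d₂ = d₁ − σ√T = 0.3280 − 0.4500 = -0.1220 → -0.12
exp(−qT) = exp(−0.04·1) = 0.9608;  exp(−rT) = exp(−0.081·1) = 0.9222
P = 187·0.9222·N(0.12) − 188·0.9608·N(-0.33) = 187·0.9222·0.5478 − 188·0.9608·0.3707 = 94.4689 − 66.9597 = 27.5092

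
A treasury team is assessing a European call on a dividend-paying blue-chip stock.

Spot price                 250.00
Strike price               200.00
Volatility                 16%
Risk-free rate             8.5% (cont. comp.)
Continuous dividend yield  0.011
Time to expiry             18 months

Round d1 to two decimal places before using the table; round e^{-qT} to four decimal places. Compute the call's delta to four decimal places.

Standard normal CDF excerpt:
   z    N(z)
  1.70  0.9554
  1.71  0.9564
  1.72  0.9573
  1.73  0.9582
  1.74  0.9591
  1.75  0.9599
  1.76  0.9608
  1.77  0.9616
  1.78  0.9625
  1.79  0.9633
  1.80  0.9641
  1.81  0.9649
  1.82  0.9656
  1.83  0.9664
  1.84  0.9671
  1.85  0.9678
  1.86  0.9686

σ√T = 0.16·√1.5 = 0.1960
ln(S/K) + (r − q + σ²/2)T = ln(250/200) + (0.085 − 0.011 + 0.16²/2)·1.5 = 0.2231 + 0.1302 = 0.3533
d₁ = 0.3533 / 0.1960 = 1.8031 ⇒ 1.80
N(d₁) = N(1.80) = 0.9641
Δ_call = exp(−qT)·N(d₁) = 0.9836·0.9641 = 0.9483

0.9483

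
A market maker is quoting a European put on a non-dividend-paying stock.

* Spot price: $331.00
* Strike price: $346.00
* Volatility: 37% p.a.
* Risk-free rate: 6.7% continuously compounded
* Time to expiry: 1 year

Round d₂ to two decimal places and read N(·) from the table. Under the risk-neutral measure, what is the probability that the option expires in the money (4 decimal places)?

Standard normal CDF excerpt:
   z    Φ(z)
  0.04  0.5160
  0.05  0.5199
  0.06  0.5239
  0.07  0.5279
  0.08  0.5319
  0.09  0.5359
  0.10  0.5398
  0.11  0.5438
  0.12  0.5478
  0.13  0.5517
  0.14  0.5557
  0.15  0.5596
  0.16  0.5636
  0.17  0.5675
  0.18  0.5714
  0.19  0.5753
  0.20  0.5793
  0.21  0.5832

σ√T = 0.37·√1 = 0.3700
d₁ = [ln(331/346) + (0.067 + ½·0.37²)·1] / (σ√T) = (-0.0443 + 0.1355) / 0.3700 = 0.2463 which rounds to 0.25
d₂ = 0.2463 − 0.3700 = -0.1237 which rounds to -0.12
Pr(exercise) under Q = N(−d₂) = N(0.12) = 0.5478

0.5478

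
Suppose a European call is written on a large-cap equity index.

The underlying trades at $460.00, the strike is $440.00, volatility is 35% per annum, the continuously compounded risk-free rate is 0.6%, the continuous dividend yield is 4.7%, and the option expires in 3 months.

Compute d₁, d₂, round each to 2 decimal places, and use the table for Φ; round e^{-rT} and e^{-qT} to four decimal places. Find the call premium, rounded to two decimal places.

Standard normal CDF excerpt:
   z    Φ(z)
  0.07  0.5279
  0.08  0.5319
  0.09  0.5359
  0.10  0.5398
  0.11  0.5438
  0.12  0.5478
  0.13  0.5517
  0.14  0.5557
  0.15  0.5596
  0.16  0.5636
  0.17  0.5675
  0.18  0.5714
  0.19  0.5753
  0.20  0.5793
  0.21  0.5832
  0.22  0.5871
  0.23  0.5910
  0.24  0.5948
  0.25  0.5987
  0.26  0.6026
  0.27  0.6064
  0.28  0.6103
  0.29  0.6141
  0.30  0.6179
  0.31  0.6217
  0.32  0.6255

$38.54

σ√T = 0.35 × 0.5000 = 0.1750
ln(S/K) + (r − q + σ²/2)T = ln(460/440) + (0.006 − 0.047 + 0.35²/2)·0.25 = 0.0445 + 0.0051 = 0.0495
d₁ = 0.0495 / 0.1750 = 0.2829 → 0.28
d₂ = d₁ − σ√T = 0.2829 − 0.1750 = 0.1079 → 0.11
exp(−qT) = exp(−0.047·0.25) = 0.9883;  exp(−rT) = exp(−0.006·0.25) = 0.9985
C = 460·0.9883·N(0.28) − 440·0.9985·N(0.11) = 460·0.9883·0.6103 − 440·0.9985·0.5438 = 277.4534 − 238.9131 = 38.5403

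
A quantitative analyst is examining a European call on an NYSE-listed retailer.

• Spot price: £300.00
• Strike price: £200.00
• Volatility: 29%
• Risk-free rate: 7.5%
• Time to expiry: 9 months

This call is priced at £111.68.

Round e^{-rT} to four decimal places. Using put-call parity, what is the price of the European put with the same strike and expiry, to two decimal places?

£0.74

exp(−rT) = exp(−0.075·0.75) = 0.9453
Put-call parity: C − P = S − K·e^(−rT) = 300 − 200·0.9453 = 300 − 189.0600 = 110.9400
P = C − (C − P) = 111.68 − (110.9400) = 0.7400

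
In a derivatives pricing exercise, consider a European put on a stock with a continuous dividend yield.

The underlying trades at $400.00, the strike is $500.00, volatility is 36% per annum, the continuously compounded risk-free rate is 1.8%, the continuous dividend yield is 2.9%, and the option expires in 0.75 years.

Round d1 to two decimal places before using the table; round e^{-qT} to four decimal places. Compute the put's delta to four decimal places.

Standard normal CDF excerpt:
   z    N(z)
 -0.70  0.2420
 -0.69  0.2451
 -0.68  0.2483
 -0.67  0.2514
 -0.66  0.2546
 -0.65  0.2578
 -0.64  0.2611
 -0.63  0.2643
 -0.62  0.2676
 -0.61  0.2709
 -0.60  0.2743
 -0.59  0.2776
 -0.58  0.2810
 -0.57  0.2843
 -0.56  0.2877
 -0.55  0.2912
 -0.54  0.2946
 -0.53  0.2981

σ√T = 0.36 × 0.8660 = 0.3118
d₁ = [ln(400/500) + (0.018 − 0.029 + 0.36²/2)·0.75] / 0.3118 = [-0.2231 + 0.0403] / 0.3118 = -0.5863 which rounds to -0.59
N(d₁) = N(-0.59) = 0.2776
Δ_put = e^(−qT)·(N(d₁) − 1) = 0.9785·(0.2776 − 1) = -0.7069

-0.7069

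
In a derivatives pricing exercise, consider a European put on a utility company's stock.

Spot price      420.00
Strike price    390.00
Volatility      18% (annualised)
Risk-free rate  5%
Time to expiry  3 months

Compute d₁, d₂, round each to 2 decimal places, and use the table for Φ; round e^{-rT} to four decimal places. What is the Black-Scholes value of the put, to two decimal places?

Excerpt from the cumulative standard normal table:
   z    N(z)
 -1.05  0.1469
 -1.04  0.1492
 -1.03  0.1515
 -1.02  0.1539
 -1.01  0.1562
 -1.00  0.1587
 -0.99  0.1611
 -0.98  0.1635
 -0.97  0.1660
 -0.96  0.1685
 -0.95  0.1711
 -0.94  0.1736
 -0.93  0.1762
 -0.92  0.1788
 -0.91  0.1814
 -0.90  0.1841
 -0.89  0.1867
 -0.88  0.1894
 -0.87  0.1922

σ√T = 0.18 × 0.5000 = 0.0900
d₁ = [ln(420/390) + (0.05 + 0.18²/2)·0.25] / 0.0900 = [0.0741 + 0.0166] / 0.0900 = 1.0073 ≈ 1.01
d₂ = d₁ − σ√T = 1.0073 − 0.0900 = 0.9173 ≈ 0.92
e^(−rT) = e^(−0.05·0.25) = 0.9876
N(−d₂) = N(-0.92) = 0.1788;  N(−d₁) = N(-1.01) = 0.1562
P = 390·0.9876·0.1788 − 420·0.1562 = 68.8673 − 65.6040 = 3.2633

3.26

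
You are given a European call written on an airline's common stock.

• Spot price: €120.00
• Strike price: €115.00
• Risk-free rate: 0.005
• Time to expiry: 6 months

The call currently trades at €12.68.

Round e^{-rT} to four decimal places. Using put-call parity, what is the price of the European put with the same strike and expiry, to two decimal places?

exp(−rT) = exp(−0.005·0.5) = 0.9975
Put-call parity: C − P = S − K·e^(−rT) = 120 − 115·0.9975 = 120 − 114.7125 = 5.2875
P = C − (C − P) = 12.68 − (5.2875) = 7.3925

€7.39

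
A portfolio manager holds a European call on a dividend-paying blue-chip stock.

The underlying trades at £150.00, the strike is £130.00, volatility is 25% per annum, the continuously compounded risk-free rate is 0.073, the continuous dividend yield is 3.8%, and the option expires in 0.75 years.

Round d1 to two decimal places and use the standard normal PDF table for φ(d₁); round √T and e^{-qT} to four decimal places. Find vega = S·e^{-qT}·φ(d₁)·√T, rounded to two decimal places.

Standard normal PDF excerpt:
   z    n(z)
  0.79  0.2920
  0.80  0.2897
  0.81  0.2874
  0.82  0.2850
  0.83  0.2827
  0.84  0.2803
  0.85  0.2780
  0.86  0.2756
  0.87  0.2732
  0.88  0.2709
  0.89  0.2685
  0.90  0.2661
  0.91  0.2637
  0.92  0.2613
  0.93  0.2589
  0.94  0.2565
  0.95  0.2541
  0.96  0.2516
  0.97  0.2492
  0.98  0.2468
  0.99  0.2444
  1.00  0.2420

T = 0.75;  σ√T = 0.2165
d₁ = [ln(150/130) + (0.073 − 0.038 + 0.25²/2)·0.75] / 0.2165 = [0.1431 + 0.0497] / 0.2165 = 0.8905 ⇒ 0.89
√T = √0.75 = 0.8660
φ(d₁) = φ(0.89) = 0.2685
exp(−qT) = exp(−0.038·0.75) = 0.9719
vega = S·exp(−qT)·φ(d₁)·√T = 150·0.9719·0.2685·0.8660 = 33.8981

33.90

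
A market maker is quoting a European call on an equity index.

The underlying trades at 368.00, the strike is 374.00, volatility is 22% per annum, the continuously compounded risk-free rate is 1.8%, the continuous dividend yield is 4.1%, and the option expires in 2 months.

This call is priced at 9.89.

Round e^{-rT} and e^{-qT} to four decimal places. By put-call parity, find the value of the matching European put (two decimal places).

17.27

e^(−qT) = e^(−0.041·0.1667) = 0.9932;  e^(−rT) = e^(−0.018·0.1667) = 0.9970
Put-call parity: C − P = S·e^(−qT) − K·e^(−rT) = 368·0.9932 − 374·0.9970 = 365.4976 − 372.8780 = -7.3804
P = C − (C − P) = 9.89 − (-7.3804) = 17.2704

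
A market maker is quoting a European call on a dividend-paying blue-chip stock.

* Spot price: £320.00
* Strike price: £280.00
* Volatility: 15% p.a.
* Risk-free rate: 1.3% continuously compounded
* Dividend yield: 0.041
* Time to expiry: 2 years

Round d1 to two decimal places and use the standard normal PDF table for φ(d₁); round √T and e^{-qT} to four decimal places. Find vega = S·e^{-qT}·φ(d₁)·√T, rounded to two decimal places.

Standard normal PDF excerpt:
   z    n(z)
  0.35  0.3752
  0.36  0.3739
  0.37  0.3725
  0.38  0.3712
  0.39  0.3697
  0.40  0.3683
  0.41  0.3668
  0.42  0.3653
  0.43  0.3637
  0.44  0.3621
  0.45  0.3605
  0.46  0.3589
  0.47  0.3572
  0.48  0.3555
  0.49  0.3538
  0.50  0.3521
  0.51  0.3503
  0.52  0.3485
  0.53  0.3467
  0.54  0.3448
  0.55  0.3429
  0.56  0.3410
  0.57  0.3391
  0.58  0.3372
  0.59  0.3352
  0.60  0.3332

148.93

σ√T = 0.15 × 1.4142 = 0.2121
d₁ = [ln(320/280) + (0.013 − 0.041 + 0.15²/2)·2] / 0.2121 = [0.1335 − 0.0335] / 0.2121 = 0.4716 ⇒ 0.47
√T = √2 = 1.4142
φ(d₁) = φ(0.47) = 0.3572
exp(−qT) = exp(−0.041·2) = 0.9213
vega = S·exp(−qT)·φ(d₁)·√T = 320·0.9213·0.3572·1.4142 = 148.9270
(Vega is the same for a European call and put with the same parameters.)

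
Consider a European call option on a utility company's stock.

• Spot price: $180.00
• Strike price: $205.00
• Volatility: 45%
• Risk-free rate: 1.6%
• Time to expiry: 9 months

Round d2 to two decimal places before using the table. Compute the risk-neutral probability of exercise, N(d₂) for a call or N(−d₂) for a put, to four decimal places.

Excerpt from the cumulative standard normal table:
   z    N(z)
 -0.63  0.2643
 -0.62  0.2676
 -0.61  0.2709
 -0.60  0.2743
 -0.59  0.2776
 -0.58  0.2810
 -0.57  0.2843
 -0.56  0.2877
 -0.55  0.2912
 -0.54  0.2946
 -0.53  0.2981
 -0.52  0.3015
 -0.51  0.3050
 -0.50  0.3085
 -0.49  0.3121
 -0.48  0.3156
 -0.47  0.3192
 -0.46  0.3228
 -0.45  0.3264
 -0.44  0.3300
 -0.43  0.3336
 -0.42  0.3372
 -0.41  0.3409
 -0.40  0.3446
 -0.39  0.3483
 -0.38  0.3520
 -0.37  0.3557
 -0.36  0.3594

σ√T = 0.45 × 0.8660 = 0.3897
d₁ = [ln(180/205) + (0.016 + 0.45²/2)·0.75] / 0.3897 = [-0.1301 + 0.0879] / 0.3897 = -0.1081 ≈ -0.11
d₂ = d₁ − σ√T = -0.1081 − 0.3897 = -0.4978 ≈ -0.50
Pr(exercise) under Q = N(d₂) = 0.3085

0.3085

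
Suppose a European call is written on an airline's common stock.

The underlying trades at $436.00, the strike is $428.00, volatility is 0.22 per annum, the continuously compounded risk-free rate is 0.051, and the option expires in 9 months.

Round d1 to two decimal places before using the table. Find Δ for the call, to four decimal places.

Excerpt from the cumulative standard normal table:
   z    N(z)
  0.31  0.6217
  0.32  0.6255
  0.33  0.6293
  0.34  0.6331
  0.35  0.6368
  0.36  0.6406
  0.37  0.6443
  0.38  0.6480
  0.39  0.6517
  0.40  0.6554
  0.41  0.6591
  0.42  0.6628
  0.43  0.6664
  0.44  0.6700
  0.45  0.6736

σ√T = 0.22·√0.75 = 0.1905
d₁ = [ln(436/428) + (0.051 + 0.22²/2)·0.75] / 0.1905 = [0.0185 + 0.0564] / 0.1905 = 0.3932 → 0.39
N(d₁) = N(0.39) = 0.6517
Δ_call = N(d₁) = 0.6517

0.6517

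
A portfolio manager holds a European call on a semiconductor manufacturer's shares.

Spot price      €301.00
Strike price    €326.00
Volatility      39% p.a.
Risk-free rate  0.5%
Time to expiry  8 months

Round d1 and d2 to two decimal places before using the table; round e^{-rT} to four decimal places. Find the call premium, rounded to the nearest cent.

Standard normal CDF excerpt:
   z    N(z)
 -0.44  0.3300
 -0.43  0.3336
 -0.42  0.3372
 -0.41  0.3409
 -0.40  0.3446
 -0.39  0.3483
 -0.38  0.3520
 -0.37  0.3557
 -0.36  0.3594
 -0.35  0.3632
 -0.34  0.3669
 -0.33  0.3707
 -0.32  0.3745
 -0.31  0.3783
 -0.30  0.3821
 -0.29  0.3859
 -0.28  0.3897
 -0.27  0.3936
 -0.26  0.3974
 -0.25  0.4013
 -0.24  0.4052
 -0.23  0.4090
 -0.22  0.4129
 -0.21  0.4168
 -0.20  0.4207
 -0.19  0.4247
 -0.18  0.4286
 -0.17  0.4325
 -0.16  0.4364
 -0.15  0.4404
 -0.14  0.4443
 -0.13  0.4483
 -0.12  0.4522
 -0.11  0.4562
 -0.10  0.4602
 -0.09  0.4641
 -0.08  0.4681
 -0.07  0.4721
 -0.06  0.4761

€28.93

σ√T = 0.39·√0.6667 = 0.3184
d₁ = [ln(301/326) + (0.005 + 0.39²/2)·0.6667] / 0.3184 = [-0.0798 + 0.0540] / 0.3184 = -0.0809 which rounds to -0.08
d₂ = d₁ − σ√T = -0.0809 − 0.3184 = -0.3993 which rounds to -0.40
exp(−rT) = exp(−0.005·0.6667) = 0.9967
N(d₁) = N(-0.08) = 0.4681;  N(d₂) = N(-0.40) = 0.3446
C = 301·0.4681 − 326·0.9967·0.3446 = 140.8981 − 111.9689 = 28.9292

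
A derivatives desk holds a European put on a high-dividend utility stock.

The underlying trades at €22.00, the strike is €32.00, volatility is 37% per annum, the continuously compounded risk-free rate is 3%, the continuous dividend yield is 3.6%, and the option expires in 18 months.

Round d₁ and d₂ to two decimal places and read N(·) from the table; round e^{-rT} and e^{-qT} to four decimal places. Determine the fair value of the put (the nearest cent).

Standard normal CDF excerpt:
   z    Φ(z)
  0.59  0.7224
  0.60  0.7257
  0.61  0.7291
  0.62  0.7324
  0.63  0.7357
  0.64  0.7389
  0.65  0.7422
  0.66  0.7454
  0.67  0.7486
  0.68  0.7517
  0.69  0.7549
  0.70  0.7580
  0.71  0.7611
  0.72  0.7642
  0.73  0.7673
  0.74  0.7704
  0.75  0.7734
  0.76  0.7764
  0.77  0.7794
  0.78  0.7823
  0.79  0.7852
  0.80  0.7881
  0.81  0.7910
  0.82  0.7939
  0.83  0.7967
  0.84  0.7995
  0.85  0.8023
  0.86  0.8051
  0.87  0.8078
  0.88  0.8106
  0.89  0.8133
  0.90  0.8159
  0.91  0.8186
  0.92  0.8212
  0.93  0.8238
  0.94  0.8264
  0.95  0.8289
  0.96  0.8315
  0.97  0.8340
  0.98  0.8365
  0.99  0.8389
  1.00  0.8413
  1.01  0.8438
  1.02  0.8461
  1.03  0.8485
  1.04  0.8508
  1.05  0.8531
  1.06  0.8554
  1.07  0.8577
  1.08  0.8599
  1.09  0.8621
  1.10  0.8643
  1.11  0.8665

σ√T = 0.37·√1.5 = 0.4532
d₁ = [ln(22/32) + (0.03 − 0.036 + ½·0.37²)·1.5] / (σ√T) = (-0.3747 + 0.0937) / 0.4532 = -0.6201 ≈ -0.62
d₂ = -0.6201 − 0.4532 = -1.0733 ≈ -1.07
e^(−qT) = e^(−0.036·1.5) = 0.9474;  e^(−rT) = e^(−0.03·1.5) = 0.9560
P = 32·0.9560·N(1.07) − 22·0.9474·N(0.62) = 32·0.9560·0.8577 − 22·0.9474·0.7324 = 26.2388 − 15.2653 = 10.9735

€10.97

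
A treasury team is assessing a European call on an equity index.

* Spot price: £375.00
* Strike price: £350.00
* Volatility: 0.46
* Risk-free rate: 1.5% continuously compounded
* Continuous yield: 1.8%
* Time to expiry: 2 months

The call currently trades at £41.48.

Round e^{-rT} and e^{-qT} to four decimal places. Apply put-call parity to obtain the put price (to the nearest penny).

e^(−qT) = e^(−0.018·0.1667) = 0.9970;  e^(−rT) = e^(−0.015·0.1667) = 0.9975
Put-call parity: C − P = S·e^(−qT) − K·e^(−rT) = 375·0.9970 − 350·0.9975 = 373.8750 − 349.1250 = 24.7500
P = C − (C − P) = 41.48 − (24.7500) = 16.7300

£16.73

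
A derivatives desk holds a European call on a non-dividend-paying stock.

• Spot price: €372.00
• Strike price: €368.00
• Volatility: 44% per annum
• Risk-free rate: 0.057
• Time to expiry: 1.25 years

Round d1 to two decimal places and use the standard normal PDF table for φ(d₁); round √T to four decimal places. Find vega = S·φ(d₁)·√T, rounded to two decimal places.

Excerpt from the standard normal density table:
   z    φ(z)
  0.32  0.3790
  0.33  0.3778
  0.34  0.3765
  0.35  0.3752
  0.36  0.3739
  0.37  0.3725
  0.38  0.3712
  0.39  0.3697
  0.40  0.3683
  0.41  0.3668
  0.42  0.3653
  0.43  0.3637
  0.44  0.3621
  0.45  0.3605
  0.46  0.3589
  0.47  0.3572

152.55

T = 1.25;  σ√T = 0.4919
d₁ = [ln(372/368) + (0.057 + 0.44²/2)·1.25] / 0.4919 = [0.0108 + 0.1922] / 0.4919 = 0.4128 ⇒ 0.41
√T = √1.25 = 1.1180
φ(d₁) = φ(0.41) = 0.3668
vega = S·φ(d₁)·√T = 372·0.3668·1.1180 = 152.5507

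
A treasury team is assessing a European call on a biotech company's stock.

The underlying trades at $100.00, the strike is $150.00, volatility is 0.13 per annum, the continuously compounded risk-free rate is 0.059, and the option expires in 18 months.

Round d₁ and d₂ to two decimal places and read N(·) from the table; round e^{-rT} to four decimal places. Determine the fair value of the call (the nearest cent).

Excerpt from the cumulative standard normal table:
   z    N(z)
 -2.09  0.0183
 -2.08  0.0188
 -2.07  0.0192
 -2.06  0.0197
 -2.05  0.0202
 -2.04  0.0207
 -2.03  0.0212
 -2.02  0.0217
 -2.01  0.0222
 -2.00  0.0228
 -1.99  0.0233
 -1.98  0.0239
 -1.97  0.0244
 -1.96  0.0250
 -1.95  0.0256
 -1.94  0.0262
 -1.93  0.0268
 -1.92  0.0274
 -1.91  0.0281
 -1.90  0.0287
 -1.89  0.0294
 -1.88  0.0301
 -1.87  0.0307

$0.17

σ√T = 0.13·√1.5 = 0.1592
d₁ = [ln(100/150) + (0.059 + 0.13²/2)·1.5] / 0.1592 = [-0.4055 + 0.1012] / 0.1592 = -1.9112 which rounds to -1.91
d₂ = d₁ − σ√T = -1.9112 − 0.1592 = -2.0704 which rounds to -2.07
e^(−rT) = e^(−0.059·1.5) = 0.9153
N(d₁) = N(-1.91) = 0.0281;  N(d₂) = N(-2.07) = 0.0192
C = 100·0.0281 − 150·0.9153·0.0192 = 2.8100 − 2.6361 = 0.1739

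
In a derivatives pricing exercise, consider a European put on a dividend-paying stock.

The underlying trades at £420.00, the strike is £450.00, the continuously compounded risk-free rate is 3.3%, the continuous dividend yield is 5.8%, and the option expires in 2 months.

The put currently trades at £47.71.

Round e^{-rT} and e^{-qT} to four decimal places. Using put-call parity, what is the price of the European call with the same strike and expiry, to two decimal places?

exp(−qT) = exp(−0.058·0.1667) = 0.9904;  exp(−rT) = exp(−0.033·0.1667) = 0.9945
Put-call parity: C − P = S·e^(−qT) − K·e^(−rT) = 420·0.9904 − 450·0.9945 = 415.9680 − 447.5250 = -31.5570
C = P + (C − P) = 47.71 + (-31.5570) = 16.1530

£16.15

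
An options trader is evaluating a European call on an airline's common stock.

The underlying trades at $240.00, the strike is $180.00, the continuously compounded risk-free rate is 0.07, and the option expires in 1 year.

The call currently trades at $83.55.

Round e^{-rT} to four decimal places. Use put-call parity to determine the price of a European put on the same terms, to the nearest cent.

e^(−rT) = e^(−0.07·1) = 0.9324
Put-call parity: C − P = S − K·e^(−rT) = 240 − 180·0.9324 = 240 − 167.8320 = 72.1680
P = C − (C − P) = 83.55 − (72.1680) = 11.3820

$11.38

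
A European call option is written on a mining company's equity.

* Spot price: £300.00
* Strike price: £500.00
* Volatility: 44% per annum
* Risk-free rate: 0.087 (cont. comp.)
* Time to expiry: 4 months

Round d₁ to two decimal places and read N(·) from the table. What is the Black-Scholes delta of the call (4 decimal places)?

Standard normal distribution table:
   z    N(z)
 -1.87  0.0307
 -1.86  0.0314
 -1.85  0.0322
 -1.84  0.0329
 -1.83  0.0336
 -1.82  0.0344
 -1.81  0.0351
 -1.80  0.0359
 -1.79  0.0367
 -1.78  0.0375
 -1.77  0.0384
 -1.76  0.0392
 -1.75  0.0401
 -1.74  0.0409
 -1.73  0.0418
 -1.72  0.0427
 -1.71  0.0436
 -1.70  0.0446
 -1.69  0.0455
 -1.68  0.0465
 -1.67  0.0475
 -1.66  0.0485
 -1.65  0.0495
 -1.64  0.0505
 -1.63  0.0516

σ√T = 0.44 × 0.5774 = 0.2540
d₁ = [ln(300/500) + (0.087 + ½·0.44²)·0.3333] / (σ√T) = (-0.5108 + 0.0613) / 0.2540 = -1.7697 ⇒ -1.77
N(d₁) = N(-1.77) = 0.0384
Δ_call = N(d₁) = 0.0384

0.0384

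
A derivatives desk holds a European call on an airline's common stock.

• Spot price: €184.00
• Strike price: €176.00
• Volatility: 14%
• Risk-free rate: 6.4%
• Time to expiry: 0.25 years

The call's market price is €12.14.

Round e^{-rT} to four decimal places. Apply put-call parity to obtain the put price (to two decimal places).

e^(−rT) = e^(−0.064·0.25) = 0.9841
Put-call parity: C − P = S − K·e^(−rT) = 184 − 176·0.9841 = 184 − 173.2016 = 10.7984
P = C − (C − P) = 12.14 − (10.7984) = 1.3416

€1.34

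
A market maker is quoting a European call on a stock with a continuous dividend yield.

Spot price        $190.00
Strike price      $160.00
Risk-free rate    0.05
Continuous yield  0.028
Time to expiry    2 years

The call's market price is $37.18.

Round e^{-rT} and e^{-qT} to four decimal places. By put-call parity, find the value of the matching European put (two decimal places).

e^(−qT) = e^(−0.028·2) = 0.9455;  e^(−rT) = e^(−0.05·2) = 0.9048
Put-call parity: C − P = S·e^(−qT) − K·e^(−rT) = 190·0.9455 − 160·0.9048 = 179.6450 − 144.7680 = 34.8770
P = C − (C − P) = 37.18 − (34.8770) = 2.3030

$2.30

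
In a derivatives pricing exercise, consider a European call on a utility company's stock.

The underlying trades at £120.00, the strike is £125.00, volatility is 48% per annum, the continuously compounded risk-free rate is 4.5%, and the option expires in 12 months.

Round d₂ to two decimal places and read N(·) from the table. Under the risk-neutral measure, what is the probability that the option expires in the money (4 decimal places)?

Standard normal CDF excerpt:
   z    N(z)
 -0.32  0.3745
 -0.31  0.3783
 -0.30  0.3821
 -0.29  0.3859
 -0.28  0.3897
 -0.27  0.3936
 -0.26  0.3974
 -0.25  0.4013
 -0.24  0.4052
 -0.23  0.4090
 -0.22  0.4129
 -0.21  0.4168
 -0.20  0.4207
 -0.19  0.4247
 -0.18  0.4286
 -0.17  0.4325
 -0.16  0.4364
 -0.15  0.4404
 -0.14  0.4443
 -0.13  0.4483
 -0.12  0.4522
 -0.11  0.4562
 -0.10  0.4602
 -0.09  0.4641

0.4090

σ√T = 0.48·√1 = 0.4800
d₁ = [ln(120/125) + (0.045 + ½·0.48²)·1] / (σ√T) = (-0.0408 + 0.1602) / 0.4800 = 0.2487 ⇒ 0.25
d₂ = 0.2487 − 0.4800 = -0.2313 ⇒ -0.23
Risk-neutral Pr[S_T > K] = N(d₂) = N(-0.23) = 0.4090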